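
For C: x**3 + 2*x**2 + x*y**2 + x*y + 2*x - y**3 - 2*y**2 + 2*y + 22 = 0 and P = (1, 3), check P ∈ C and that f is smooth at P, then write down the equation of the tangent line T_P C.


Tangent line at P: 21*x - 30*y + 69 = 0.

Step 1: f(1, 3) = 0, so P lies on C.
Step 2: partial derivatives
  f_x(x, y) = 3*x**2 + 4*x + y**2 + y + 2, f_y(x, y) = 2*x*y + x - 3*y**2 - 4*y + 2.
  f_x(P) = 21, f_y(P) = -30 (gradient nonzero, so P is smooth).
Step 3: tangent line at P: 21·(x − 1) + -30·(y − 3) = 0.
Expanding: 21*x - 30*y + 69 = 0.


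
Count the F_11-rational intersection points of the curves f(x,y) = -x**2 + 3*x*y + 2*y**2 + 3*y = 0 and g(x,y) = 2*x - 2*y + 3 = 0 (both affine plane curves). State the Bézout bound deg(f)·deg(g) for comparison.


Common zeros: ∅; count = 0; Bézout bound = 2.

deg(f) = 2, deg(g) = 1, so Bézout bound = 2.
Scan x ∈ F_11. For each x, list the y ∈ F_11 with f(x, y) ≡ 0 and those with g(x, y) ≡ 0 (mod 11); the common zeros in that column are the intersection.
  x = 0: f ≡ 0 at y ∈ {0, 4}; g ≡ 0 at y ∈ {7}; common: ∅.
  x = 1: f ≡ 0 at y ∈ {4}; g ≡ 0 at y ∈ {8}; common: ∅.
  x = 2: f ≡ 0 at y ∈ {2, 10}; g ≡ 0 at y ∈ {9}; common: ∅.
  x = 3: f ≡ 0 at y ∈ ∅; g ≡ 0 at y ∈ {10}; common: ∅.
  x = 4: f ≡ 0 at y ∈ {2, 7}; g ≡ 0 at y ∈ {0}; common: ∅.
  x = 5: f ≡ 0 at y ∈ ∅; g ≡ 0 at y ∈ {1}; common: ∅.
  x = 6: f ≡ 0 at y ∈ {7, 10}; g ≡ 0 at y ∈ {2}; common: ∅.
  x = 7: f ≡ 0 at y ∈ {5}; g ≡ 0 at y ∈ {3}; common: ∅.
  x = 8: f ≡ 0 at y ∈ {5, 9}; g ≡ 0 at y ∈ {4}; common: ∅.
  x = 9: f ≡ 0 at y ∈ ∅; g ≡ 0 at y ∈ {5}; common: ∅.
  x = 10: f ≡ 0 at y ∈ ∅; g ≡ 0 at y ∈ {6}; common: ∅.
Collecting: common zeros = ∅, so the count is 0.
Comparison with the Bézout bound: 0 ≤ 2 = deg(f)·deg(g), as expected for curves with no common component (the affine F_11-count falls short of the bound because intersections may lie at infinity, over extension fields, or carry multiplicity).


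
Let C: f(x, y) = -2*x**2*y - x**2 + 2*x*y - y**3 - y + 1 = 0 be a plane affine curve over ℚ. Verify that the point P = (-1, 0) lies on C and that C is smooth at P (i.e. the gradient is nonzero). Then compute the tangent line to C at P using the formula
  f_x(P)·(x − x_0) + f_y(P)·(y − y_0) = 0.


Tangent line at P: 2*x - 5*y + 2 = 0.

Step 1: f(-1, 0) = 0, so P lies on C.
Step 2: partial derivatives
  f_x(x, y) = -4*x*y - 2*x + 2*y, f_y(x, y) = -2*x**2 + 2*x - 3*y**2 - 1.
  f_x(P) = 2, f_y(P) = -5 (gradient nonzero, so P is smooth).
Step 3: tangent line at P: 2·(x − -1) + -5·(y − 0) = 0.
Expanding: 2*x - 5*y + 2 = 0.


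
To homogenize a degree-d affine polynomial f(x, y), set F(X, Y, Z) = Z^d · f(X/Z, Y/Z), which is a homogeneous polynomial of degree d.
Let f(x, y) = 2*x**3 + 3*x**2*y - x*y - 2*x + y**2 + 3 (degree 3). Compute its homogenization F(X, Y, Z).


F(X, Y, Z) = 2*X**3 + 3*X**2*Y - X*Y*Z - 2*X*Z**2 + Y**2*Z + 3*Z**3

deg(f) = 3.
Substitute x = X/Z, y = Y/Z into f, then multiply by Z^3.
  monomial 2·x^3·y^0 ↦ 2·X^3·Y^0·Z^0.
  monomial 3·x^2·y^1 ↦ 3·X^2·Y^1·Z^0.
  monomial -1·x^1·y^1 ↦ -1·X^1·Y^1·Z^1.
  monomial -2·x^1·y^0 ↦ -2·X^1·Y^0·Z^2.
  monomial 1·x^0·y^2 ↦ 1·X^0·Y^2·Z^1.
  monomial 3·x^0·y^0 ↦ 3·X^0·Y^0·Z^3.
Collecting: F(X, Y, Z) = 2*X**3 + 3*X**2*Y - X*Y*Z - 2*X*Z**2 + Y**2*Z + 3*Z**3.


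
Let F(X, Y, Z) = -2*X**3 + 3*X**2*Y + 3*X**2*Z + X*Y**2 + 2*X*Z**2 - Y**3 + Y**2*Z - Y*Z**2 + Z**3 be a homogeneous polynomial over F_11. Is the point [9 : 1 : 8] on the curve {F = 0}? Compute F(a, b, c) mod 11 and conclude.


F(9,1,8) ≡ 2 (mod 11); P is NOT on the curve.

Evaluate F(9, 1, 8) term-by-term (mod 11).
  -2*X**3 ↦ -2·729·1·1 = -1458
  3*X**2*Y ↦ 3·81·1·1 = 243
  3*X**2*Z ↦ 3·81·1·8 = 1944
  X*Y**2 ↦ 1·9·1·1 = 9
  2*X*Z**2 ↦ 2·9·1·64 = 1152
  -Y**3 ↦ -1·1·1·1 = -1
  Y**2*Z ↦ 1·1·1·8 = 8
  -Y*Z**2 ↦ -1·1·1·64 = -64
  Z**3 ↦ 1·1·1·512 = 512
Sum: F(9, 1, 8) = (-1458) + (243) + (1944) + (9) + (1152) + (-1) + (8) + (-64) + (512) = 2345.
Reducing mod 11: 2345 ≡ 2 (mod 11).
Since F(a, b, c) ≡ 2 ≠ 0 (mod 11), P does NOT lie on the curve.


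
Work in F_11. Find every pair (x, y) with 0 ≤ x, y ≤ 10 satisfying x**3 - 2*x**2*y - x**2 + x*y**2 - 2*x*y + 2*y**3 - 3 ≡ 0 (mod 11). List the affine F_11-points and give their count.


Affine F_11-points: {(0, 6), (1, 7), (1, 10), (3, 5), (4, 1), (4, 4), (5, 1), (6, 3), (6, 8), (9, 5), (10, 5)}; count = 11.

For each of the 121 pairs (x, y) ∈ F_11², evaluate f(x, y) mod 11. Record the zeros.
  x = 0: [0↦8, 1↦10, 2↦2, 3↦7, 4↦4, 5↦5, 6↦0, 7↦1, 8↦9, 9↦3, 10↦6]  zeros at y ∈ {6}
  x = 1: [0↦8, 1↦7, 2↦9, 3↦4, 4↦4, 5↦10, 6↦1, 7↦0, 8↦8, 9↦4, 10↦0]  zeros at y ∈ {7, 10}
  x = 2: [0↦1, 1↦4, 2↦1, 3↦4, 4↦3, 5↦10, 6↦4, 7↦8, 8↦1, 9↦6, 10↦2]  zeros at y ∈ ∅
  x = 3: [0↦4, 1↦7, 2↦6, 3↦2, 4↦7, 5↦0, 6↦4, 7↦9, 8↦5, 9↦4, 10↦7]  zeros at y ∈ {5}
  x = 4: [0↦1, 1↦0, 2↦8, 3↦4, 4↦0, 5↦8, 6↦7, 7↦9, 8↦4, 9↦4, 10↦10]  zeros at y ∈ {1, 4}
  x = 5: [0↦9, 1↦0, 2↦2, 3↦5, 4↦10, 5↦7, 6↦8, 7↦3, 8↦4, 9↦1, 10↦6]  zeros at y ∈ {1}
  x = 6: [0↦1, 1↦2, 2↦5, 3↦0, 4↦10, 5↦3, 6↦2, 7↦8, 8↦0, 9↦1, 10↦1]  zeros at y ∈ {3, 8}
  x = 7: [0↦5, 1↦1, 2↦1, 3↦6, 4↦6, 5↦2, 6↦6, 7↦8, 8↦9, 9↦10, 10↦1]  zeros at y ∈ ∅
  x = 8: [0↦5, 1↦3, 2↦7, 3↦7, 4↦4, 5↦10, 6↦4, 7↦9, 8↦4, 9↦1, 10↦1]  zeros at y ∈ ∅
  x = 9: [0↦7, 1↦3, 2↦7, 3↦9, 4↦10, 5↦0, 6↦2, 7↦6, 8↦2, 9↦2, 10↦7]  zeros at y ∈ {5}
  x = 10: [0↦6, 1↦7, 2↦7, 3↦7, 4↦8, 5↦0, 6↦6, 7↦5, 8↦9, 9↦8, 10↦3]  zeros at y ∈ {5}
Collecting zeros: affine points = {(0, 6), (1, 7), (1, 10), (3, 5), (4, 1), (4, 4), (5, 1), (6, 3), (6, 8), (9, 5), (10, 5)}.
Total count |C(F_11)_aff| = 11.


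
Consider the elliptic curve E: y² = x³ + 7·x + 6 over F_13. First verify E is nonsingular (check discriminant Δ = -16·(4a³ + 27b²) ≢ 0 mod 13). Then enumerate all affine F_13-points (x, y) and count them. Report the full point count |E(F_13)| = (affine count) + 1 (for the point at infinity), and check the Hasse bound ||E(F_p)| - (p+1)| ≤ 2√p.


Affine points = {(1, 1), (1, 12), (5, 6), (5, 7), (6, 2), (6, 11), (10, 6), (10, 7), (11, 6), (11, 7)}; affine count = 10; |E(F_13)| = 11.

Discriminant check: Δ ∝ 4a³ + 27b² = 4·7³ + 27·6² = 4·343 + 27·36 ≡ 4 (mod 13). Nonzero ⇒ E is nonsingular.
For each x ∈ F_13, compute rhs = x³ + 7·x + 6 mod 13, then count y ∈ F_13 with y² ≡ rhs.
  x = 0: rhs = 6, matching y values: none (0 points).
  x = 1: rhs = 1, matching y values: 1, 12 (2 points).
  x = 2: rhs = 2, matching y values: none (0 points).
  x = 3: rhs = 2, matching y values: none (0 points).
  x = 4: rhs = 7, matching y values: none (0 points).
  x = 5: rhs = 10, matching y values: 6, 7 (2 points).
  x = 6: rhs = 4, matching y values: 2, 11 (2 points).
  x = 7: rhs = 8, matching y values: none (0 points).
  x = 8: rhs = 2, matching y values: none (0 points).
  x = 9: rhs = 5, matching y values: none (0 points).
  x = 10: rhs = 10, matching y values: 6, 7 (2 points).
  x = 11: rhs = 10, matching y values: 6, 7 (2 points).
  x = 12: rhs = 11, matching y values: none (0 points).
Total affine count: 10.
Full point count |E(F_13)| = 10 + 1 = 11.
Hasse bound: |11 − (13+1)| = |-3| = 3 ≤ 2√13 ≈ 7.2111 ✓.


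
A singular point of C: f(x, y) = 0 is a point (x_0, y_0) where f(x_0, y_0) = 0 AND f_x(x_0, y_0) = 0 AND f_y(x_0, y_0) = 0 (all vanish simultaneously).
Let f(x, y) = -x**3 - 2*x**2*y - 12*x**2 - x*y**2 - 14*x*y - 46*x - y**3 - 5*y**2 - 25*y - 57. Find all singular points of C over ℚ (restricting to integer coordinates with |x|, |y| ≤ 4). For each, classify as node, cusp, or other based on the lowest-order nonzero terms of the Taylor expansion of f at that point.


Singular points: {(-3, -1)}; classification: node.

Compute partial derivatives:
  f_x = -3*x**2 - 4*x*y - 24*x - y**2 - 14*y - 46.
  f_y = -2*x**2 - 2*x*y - 14*x - 3*y**2 - 10*y - 25.
Scan x_0 ∈ {−4, ..., 4}. For each x_0, f_y(x_0, y) is a polynomial in y; find its integer roots y ∈ {−4, ..., 4}, then test f_x and f at those candidates.
  x = -4: f_y(-4, y) = -3*y**2 - 2*y - 1; no integer root y with |y| ≤ 4.
  x = -3: f_y(-3, y) = -3*y**2 - 4*y - 1; vanishes at y ∈ {-1}. (-3, -1): f_x = 0, f = 0 — SINGULAR.
  x = -2: f_y(-2, y) = -3*y**2 - 6*y - 5; no integer root y with |y| ≤ 4.
  x = -1: f_y(-1, y) = -3*y**2 - 8*y - 13; no integer root y with |y| ≤ 4.
  x = 0: f_y(0, y) = -3*y**2 - 10*y - 25; no integer root y with |y| ≤ 4.
  x = 1: f_y(1, y) = -3*y**2 - 12*y - 41; no integer root y with |y| ≤ 4.
  x = 2: f_y(2, y) = -3*y**2 - 14*y - 61; no integer root y with |y| ≤ 4.
  x = 3: f_y(3, y) = -3*y**2 - 16*y - 85; no integer root y with |y| ≤ 4.
  x = 4: f_y(4, y) = -3*y**2 - 18*y - 113; no integer root y with |y| ≤ 4.
Only singular point on the grid: (-3, -1).
Classify: substitute x = -3 + u, y = -1 + v and expand: f = -u**3 - 2*u**2*v - u**2 - u*v**2 - v**3 + v**2.
No constant or linear terms (consistent with a singular point). Quadratic part: -u**2 + v**2. Cubic part: -u**3 - 2*u**2*v - u*v**2 - v**3.
The quadratic part v**2 - u**2 = (v − u)(v + u) splits into two distinct linear factors, so there are two distinct tangent lines y − -1 = ±(x − -3) — this is a node (ordinary double point).
Classification: node.


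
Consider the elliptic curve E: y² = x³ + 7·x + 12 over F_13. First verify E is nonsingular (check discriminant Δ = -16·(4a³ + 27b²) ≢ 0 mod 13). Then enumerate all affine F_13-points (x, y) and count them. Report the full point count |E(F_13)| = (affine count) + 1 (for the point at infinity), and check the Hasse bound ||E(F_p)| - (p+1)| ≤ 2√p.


Affine points = {(0, 5), (0, 8), (4, 0), (5, 4), (5, 9), (6, 6), (6, 7), (7, 1), (7, 12), (10, 4), (10, 9), (11, 4), (11, 9), (12, 2), (12, 11)}; affine count = 15; |E(F_13)| = 16.

Discriminant check: Δ ∝ 4a³ + 27b² = 4·7³ + 27·12² = 4·343 + 27·144 ≡ 8 (mod 13). Nonzero ⇒ E is nonsingular.
For each x ∈ F_13, compute rhs = x³ + 7·x + 12 mod 13, then count y ∈ F_13 with y² ≡ rhs.
  x = 0: rhs = 12, matching y values: 5, 8 (2 points).
  x = 1: rhs = 7, matching y values: none (0 points).
  x = 2: rhs = 8, matching y values: none (0 points).
  x = 3: rhs = 8, matching y values: none (0 points).
  x = 4: rhs = 0, matching y values: 0 (1 points).
  x = 5: rhs = 3, matching y values: 4, 9 (2 points).
  x = 6: rhs = 10, matching y values: 6, 7 (2 points).
  x = 7: rhs = 1, matching y values: 1, 12 (2 points).
  x = 8: rhs = 8, matching y values: none (0 points).
  x = 9: rhs = 11, matching y values: none (0 points).
  x = 10: rhs = 3, matching y values: 4, 9 (2 points).
  x = 11: rhs = 3, matching y values: 4, 9 (2 points).
  x = 12: rhs = 4, matching y values: 2, 11 (2 points).
Total affine count: 15.
Full point count |E(F_13)| = 15 + 1 = 16.
Hasse bound: |16 − (13+1)| = |2| = 2 ≤ 2√13 ≈ 7.2111 ✓.


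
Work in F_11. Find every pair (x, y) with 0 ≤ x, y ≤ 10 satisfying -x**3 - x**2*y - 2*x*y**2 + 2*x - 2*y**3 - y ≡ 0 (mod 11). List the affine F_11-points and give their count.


Affine F_11-points: {(0, 0), (0, 4), (0, 7), (1, 3), (10, 8)}; count = 5.

For each of the 121 pairs (x, y) ∈ F_11², evaluate f(x, y) mod 11. Record the zeros.
  x = 0: [0↦0, 1↦8, 2↦4, 3↦9, 4↦0, 5↦9, 6↦2, 7↦0, 8↦2, 9↦7, 10↦3]  zeros at y ∈ {0, 4, 7}
  x = 1: [0↦1, 1↦6, 2↦6, 3↦0, 4↦9, 5↦10, 6↦2, 7↦6, 8↦10, 9↦2, 10↦3]  zeros at y ∈ {3}
  x = 2: [0↦7, 1↦7, 2↦9, 3↦1, 4↦4, 5↦6, 6↦6, 7↦3, 8↦7, 9↦6, 10↦10]  zeros at y ∈ ∅
  x = 3: [0↦1, 1↦5, 2↦7, 3↦6, 4↦1, 5↦2, 6↦8, 7↦7, 8↦9, 9↦2, 10↦7]  zeros at y ∈ ∅
  x = 4: [0↦10, 1↦5, 2↦5, 3↦9, 4↦5, 5↦3, 6↦2, 7↦1, 8↦10, 9↦6, 10↦10]  zeros at y ∈ ∅
  x = 5: [0↦6, 1↦1, 2↦8, 3↦4, 4↦10, 5↦3, 6↦4, 7↦1, 8↦4, 9↦1, 10↦2]  zeros at y ∈ ∅
  x = 6: [0↦5, 1↦9, 2↦10, 3↦7, 4↦10, 5↦7, 6↦8, 7↦1, 8↦7, 9↦3, 10↦10]  zeros at y ∈ ∅
  x = 7: [0↦1, 1↦1, 2↦5, 3↦1, 4↦10, 5↦9, 6↦8, 7↦6, 8↦2, 9↦6, 10↦6]  zeros at y ∈ ∅
  x = 8: [0↦10, 1↦4, 2↦9, 3↦2, 4↦4, 5↦3, 6↦9, 7↦10, 8↦5, 9↦4, 10↦6]  zeros at y ∈ ∅
  x = 9: [0↦4, 1↦1, 2↦5, 3↦4, 4↦8, 5↦5, 6↦5, 7↦7, 8↦10, 9↦2, 10↦4]  zeros at y ∈ ∅
  x = 10: [0↦10, 1↦8, 2↦9, 3↦1, 4↦5, 5↦9, 6↦1, 7↦2, 8↦0, 9↦5, 10↦5]  zeros at y ∈ {8}
Collecting zeros: affine points = {(0, 0), (0, 4), (0, 7), (1, 3), (10, 8)}.
Total count |C(F_11)_aff| = 5.


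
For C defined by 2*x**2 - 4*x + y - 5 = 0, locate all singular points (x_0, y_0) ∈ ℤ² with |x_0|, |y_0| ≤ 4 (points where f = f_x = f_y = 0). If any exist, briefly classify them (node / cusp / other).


No singular points in the scanned grid; C is smooth there.

Compute partial derivatives:
  f_x = 4*x - 4.
  f_y = 1.
f_y = 1 is a nonzero constant, so f_y never vanishes: no point (x, y) can satisfy f = f_x = f_y = 0. In particular no (x, y) ∈ {−4, ..., 4}² is singular; the curve is smooth.


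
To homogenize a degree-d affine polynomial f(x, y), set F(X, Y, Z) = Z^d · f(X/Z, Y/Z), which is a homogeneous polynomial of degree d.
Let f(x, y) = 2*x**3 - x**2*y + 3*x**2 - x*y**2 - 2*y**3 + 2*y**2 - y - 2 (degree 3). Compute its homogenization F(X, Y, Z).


F(X, Y, Z) = 2*X**3 - X**2*Y + 3*X**2*Z - X*Y**2 - 2*Y**3 + 2*Y**2*Z - Y*Z**2 - 2*Z**3

deg(f) = 3.
Substitute x = X/Z, y = Y/Z into f, then multiply by Z^3.
  monomial 2·x^3·y^0 ↦ 2·X^3·Y^0·Z^0.
  monomial -1·x^2·y^1 ↦ -1·X^2·Y^1·Z^0.
  monomial 3·x^2·y^0 ↦ 3·X^2·Y^0·Z^1.
  monomial -1·x^1·y^2 ↦ -1·X^1·Y^2·Z^0.
  monomial -2·x^0·y^3 ↦ -2·X^0·Y^3·Z^0.
  monomial 2·x^0·y^2 ↦ 2·X^0·Y^2·Z^1.
  monomial -1·x^0·y^1 ↦ -1·X^0·Y^1·Z^2.
  monomial -2·x^0·y^0 ↦ -2·X^0·Y^0·Z^3.
Collecting: F(X, Y, Z) = 2*X**3 - X**2*Y + 3*X**2*Z - X*Y**2 - 2*Y**3 + 2*Y**2*Z - Y*Z**2 - 2*Z**3.


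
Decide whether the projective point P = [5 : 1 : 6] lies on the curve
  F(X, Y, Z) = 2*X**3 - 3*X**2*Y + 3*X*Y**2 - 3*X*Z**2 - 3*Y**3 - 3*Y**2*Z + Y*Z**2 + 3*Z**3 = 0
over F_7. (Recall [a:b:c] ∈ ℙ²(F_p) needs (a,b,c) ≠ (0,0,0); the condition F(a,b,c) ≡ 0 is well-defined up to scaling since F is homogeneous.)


F(5,1,6) ≡ 5 (mod 7); P is NOT on the curve.

Evaluate F(5, 1, 6) term-by-term (mod 7).
  2*X**3 ↦ 2·125·1·1 = 250
  -3*X**2*Y ↦ -3·25·1·1 = -75
  3*X*Y**2 ↦ 3·5·1·1 = 15
  -3*X*Z**2 ↦ -3·5·1·36 = -540
  -3*Y**3 ↦ -3·1·1·1 = -3
  -3*Y**2*Z ↦ -3·1·1·6 = -18
  Y*Z**2 ↦ 1·1·1·36 = 36
  3*Z**3 ↦ 3·1·1·216 = 648
Sum: F(5, 1, 6) = (250) + (-75) + (15) + (-540) + (-3) + (-18) + (36) + (648) = 313.
Reducing mod 7: 313 ≡ 5 (mod 7).
Since F(a, b, c) ≡ 5 ≠ 0 (mod 7), P does NOT lie on the curve.


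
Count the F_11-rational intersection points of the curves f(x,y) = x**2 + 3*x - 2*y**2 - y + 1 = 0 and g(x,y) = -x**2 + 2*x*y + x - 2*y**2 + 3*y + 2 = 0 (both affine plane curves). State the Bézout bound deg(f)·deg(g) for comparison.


Common zeros: {(2, 0)}; count = 1; Bézout bound = 4.

deg(f) = 2, deg(g) = 2, so Bézout bound = 4.
Scan x ∈ F_11. For each x, list the y ∈ F_11 with f(x, y) ≡ 0 and those with g(x, y) ≡ 0 (mod 11); the common zeros in that column are the intersection.
  x = 0: f ≡ 0 at y ∈ {6, 10}; g ≡ 0 at y ∈ {2, 5}; common: ∅.
  x = 1: f ≡ 0 at y ∈ ∅; g ≡ 0 at y ∈ ∅; common: ∅.
  x = 2: f ≡ 0 at y ∈ {0, 5}; g ≡ 0 at y ∈ {0, 9}; common: {0}.
  x = 3: f ≡ 0 at y ∈ ∅; g ≡ 0 at y ∈ {4, 6}; common: ∅.
  x = 4: f ≡ 0 at y ∈ ∅; g ≡ 0 at y ∈ ∅; common: ∅.
  x = 5: f ≡ 0 at y ∈ ∅; g ≡ 0 at y ∈ {2, 10}; common: ∅.
  x = 6: f ≡ 0 at y ∈ {0, 5}; g ≡ 0 at y ∈ {4, 9}; common: ∅.
  x = 7: f ≡ 0 at y ∈ ∅; g ≡ 0 at y ∈ ∅; common: ∅.
  x = 8: f ≡ 0 at y ∈ {6, 10}; g ≡ 0 at y ∈ ∅; common: ∅.
  x = 9: f ≡ 0 at y ∈ {2, 3}; g ≡ 0 at y ∈ ∅; common: ∅.
  x = 10: f ≡ 0 at y ∈ {2, 3}; g ≡ 0 at y ∈ {0, 6}; common: ∅.
Collecting: common zeros = {(2, 0)}, so the count is 1.
Comparison with the Bézout bound: 1 ≤ 4 = deg(f)·deg(g), as expected for curves with no common component (the affine F_11-count falls short of the bound because intersections may lie at infinity, over extension fields, or carry multiplicity).


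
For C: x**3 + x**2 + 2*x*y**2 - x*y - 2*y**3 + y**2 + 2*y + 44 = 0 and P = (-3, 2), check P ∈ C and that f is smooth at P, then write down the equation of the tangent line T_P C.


Tangent line at P: 27*x - 39*y + 159 = 0.

Step 1: f(-3, 2) = 0, so P lies on C.
Step 2: partial derivatives
  f_x(x, y) = 3*x**2 + 2*x + 2*y**2 - y, f_y(x, y) = 4*x*y - x - 6*y**2 + 2*y + 2.
  f_x(P) = 27, f_y(P) = -39 (gradient nonzero, so P is smooth).
Step 3: tangent line at P: 27·(x − -3) + -39·(y − 2) = 0.
Expanding: 27*x - 39*y + 159 = 0.


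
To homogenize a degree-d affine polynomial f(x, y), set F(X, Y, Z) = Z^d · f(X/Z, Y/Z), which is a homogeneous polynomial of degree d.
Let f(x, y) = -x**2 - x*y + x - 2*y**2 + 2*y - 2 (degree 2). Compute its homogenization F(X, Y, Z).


F(X, Y, Z) = -X**2 - X*Y + X*Z - 2*Y**2 + 2*Y*Z - 2*Z**2

deg(f) = 2.
Substitute x = X/Z, y = Y/Z into f, then multiply by Z^2.
  monomial -1·x^2·y^0 ↦ -1·X^2·Y^0·Z^0.
  monomial -1·x^1·y^1 ↦ -1·X^1·Y^1·Z^0.
  monomial 1·x^1·y^0 ↦ 1·X^1·Y^0·Z^1.
  monomial -2·x^0·y^2 ↦ -2·X^0·Y^2·Z^0.
  monomial 2·x^0·y^1 ↦ 2·X^0·Y^1·Z^1.
  monomial -2·x^0·y^0 ↦ -2·X^0·Y^0·Z^2.
Collecting: F(X, Y, Z) = -X**2 - X*Y + X*Z - 2*Y**2 + 2*Y*Z - 2*Z**2.


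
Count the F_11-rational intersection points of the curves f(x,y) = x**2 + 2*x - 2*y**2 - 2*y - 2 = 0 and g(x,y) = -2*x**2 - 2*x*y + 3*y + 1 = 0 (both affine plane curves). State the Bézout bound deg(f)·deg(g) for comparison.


Common zeros: {(8, 8)}; count = 1; Bézout bound = 4.

deg(f) = 2, deg(g) = 2, so Bézout bound = 4.
Scan x ∈ F_11. For each x, list the y ∈ F_11 with f(x, y) ≡ 0 and those with g(x, y) ≡ 0 (mod 11); the common zeros in that column are the intersection.
  x = 0: f ≡ 0 at y ∈ ∅; g ≡ 0 at y ∈ {7}; common: ∅.
  x = 1: f ≡ 0 at y ∈ {2, 8}; g ≡ 0 at y ∈ {1}; common: ∅.
  x = 2: f ≡ 0 at y ∈ ∅; g ≡ 0 at y ∈ {4}; common: ∅.
  x = 3: f ≡ 0 at y ∈ {3, 7}; g ≡ 0 at y ∈ {9}; common: ∅.
  x = 4: f ≡ 0 at y ∈ {0, 10}; g ≡ 0 at y ∈ {7}; common: ∅.
  x = 5: f ≡ 0 at y ∈ {0, 10}; g ≡ 0 at y ∈ {4}; common: ∅.
  x = 6: f ≡ 0 at y ∈ {3, 7}; g ≡ 0 at y ∈ {8}; common: ∅.
  x = 7: f ≡ 0 at y ∈ ∅; g ≡ 0 at y ∈ ∅; common: ∅.
  x = 8: f ≡ 0 at y ∈ {2, 8}; g ≡ 0 at y ∈ {8}; common: {8}.
  x = 9: f ≡ 0 at y ∈ ∅; g ≡ 0 at y ∈ {1}; common: ∅.
  x = 10: f ≡ 0 at y ∈ ∅; g ≡ 0 at y ∈ {9}; common: ∅.
Collecting: common zeros = {(8, 8)}, so the count is 1.
Comparison with the Bézout bound: 1 ≤ 4 = deg(f)·deg(g), as expected for curves with no common component (the affine F_11-count falls short of the bound because intersections may lie at infinity, over extension fields, or carry multiplicity).


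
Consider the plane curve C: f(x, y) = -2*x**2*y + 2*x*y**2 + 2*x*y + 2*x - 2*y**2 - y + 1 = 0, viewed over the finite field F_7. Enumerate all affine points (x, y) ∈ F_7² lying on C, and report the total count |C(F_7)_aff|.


Affine F_7-points: {(0, 4), (0, 6), (1, 3), (3, 0), (3, 5), (6, 5), (6, 6)}; count = 7.

For each of the 49 pairs (x, y) ∈ F_7², evaluate f(x, y) mod 7. Record the zeros.
  x = 0: [0↦1, 1↦5, 2↦5, 3↦1, 4↦0, 5↦2, 6↦0]  zeros at y ∈ {4, 6}
  x = 1: [0↦3, 1↦2, 2↦1, 3↦0, 4↦6, 5↦5, 6↦4]  zeros at y ∈ {3}
  x = 2: [0↦5, 1↦2, 2↦3, 3↦1, 4↦3, 5↦2, 6↦5]  zeros at y ∈ ∅
  x = 3: [0↦0, 1↦5, 2↦4, 3↦4, 4↦5, 5↦0, 6↦3]  zeros at y ∈ {0, 5}
  x = 4: [0↦2, 1↦4, 2↦4, 3↦2, 4↦5, 5↦6, 6↦5]  zeros at y ∈ ∅
  x = 5: [0↦4, 1↦6, 2↦3, 3↦2, 4↦3, 5↦6, 6↦4]  zeros at y ∈ ∅
  x = 6: [0↦6, 1↦4, 2↦1, 3↦4, 4↦6, 5↦0, 6↦0]  zeros at y ∈ {5, 6}
Collecting zeros: affine points = {(0, 4), (0, 6), (1, 3), (3, 0), (3, 5), (6, 5), (6, 6)}.
Total count |C(F_7)_aff| = 7.


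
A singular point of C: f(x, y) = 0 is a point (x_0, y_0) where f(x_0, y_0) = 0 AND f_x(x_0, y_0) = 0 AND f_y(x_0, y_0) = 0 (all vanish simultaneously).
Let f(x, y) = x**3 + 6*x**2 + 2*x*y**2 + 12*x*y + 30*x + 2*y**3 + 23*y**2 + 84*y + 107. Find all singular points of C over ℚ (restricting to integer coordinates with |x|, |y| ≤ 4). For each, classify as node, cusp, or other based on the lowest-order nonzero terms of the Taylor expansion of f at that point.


Singular points: {(-2, -3)}; classification: cusp.

Compute partial derivatives:
  f_x = 3*x**2 + 12*x + 2*y**2 + 12*y + 30.
  f_y = 4*x*y + 12*x + 6*y**2 + 46*y + 84.
Scan x_0 ∈ {−4, ..., 4}. For each x_0, f_y(x_0, y) is a polynomial in y; find its integer roots y ∈ {−4, ..., 4}, then test f_x and f at those candidates.
  x = -4: f_y(-4, y) = 6*y**2 + 30*y + 36; vanishes at y ∈ {-3, -2}. (-4, -3): f_x = 12 ≠ 0; (-4, -2): f_x = 14 ≠ 0.
  x = -3: f_y(-3, y) = 6*y**2 + 34*y + 48; vanishes at y ∈ {-3}. (-3, -3): f_x = 3 ≠ 0.
  x = -2: f_y(-2, y) = 6*y**2 + 38*y + 60; vanishes at y ∈ {-3}. (-2, -3): f_x = 0, f = 0 — SINGULAR.
  x = -1: f_y(-1, y) = 6*y**2 + 42*y + 72; vanishes at y ∈ {-4, -3}. (-1, -4): f_x = 5 ≠ 0; (-1, -3): f_x = 3 ≠ 0.
  x = 0: f_y(0, y) = 6*y**2 + 46*y + 84; vanishes at y ∈ {-3}. (0, -3): f_x = 12 ≠ 0.
  x = 1: f_y(1, y) = 6*y**2 + 50*y + 96; vanishes at y ∈ {-3}. (1, -3): f_x = 27 ≠ 0.
  x = 2: f_y(2, y) = 6*y**2 + 54*y + 108; vanishes at y ∈ {-3}. (2, -3): f_x = 48 ≠ 0.
  x = 3: f_y(3, y) = 6*y**2 + 58*y + 120; vanishes at y ∈ {-3}. (3, -3): f_x = 75 ≠ 0.
  x = 4: f_y(4, y) = 6*y**2 + 62*y + 132; vanishes at y ∈ {-3}. (4, -3): f_x = 108 ≠ 0.
Only singular point on the grid: (-2, -3).
Classify: substitute x = -2 + u, y = -3 + v and expand: f = u**3 + 2*u*v**2 + 2*v**3 + v**2.
No constant or linear terms (consistent with a singular point). Quadratic part: v**2. Cubic part: u**3 + 2*u*v**2 + 2*v**3.
The quadratic part v**2 is a perfect square, so there is a single (double) tangent line v = 0, i.e. y = -3. Restricting the cubic part to that line (v = 0) leaves u**3 ≠ 0, so f is not divisible by v and the branch is v² ≈ -u**3 to lowest order — this is a cusp.
Classification: cusp.


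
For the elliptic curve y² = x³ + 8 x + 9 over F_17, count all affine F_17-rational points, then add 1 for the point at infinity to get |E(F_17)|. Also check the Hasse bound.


Affine points = {(0, 3), (0, 14), (1, 1), (1, 16), (2, 4), (2, 13), (3, 3), (3, 14), (5, 2), (5, 15), (6, 1), (6, 16), (7, 0), (10, 1), (10, 16), (11, 0), (13, 7), (13, 10), (14, 3), (14, 14), (15, 6), (15, 11), (16, 0)}; affine count = 23; |E(F_17)| = 24.

Discriminant check: Δ ∝ 4a³ + 27b² = 4·8³ + 27·9² = 4·512 + 27·81 ≡ 2 (mod 17). Nonzero ⇒ E is nonsingular.
For each x ∈ F_17, compute rhs = x³ + 8·x + 9 mod 17, then count y ∈ F_17 with y² ≡ rhs.
  x = 0: rhs = 9, matching y values: 3, 14 (2 points).
  x = 1: rhs = 1, matching y values: 1, 16 (2 points).
  x = 2: rhs = 16, matching y values: 4, 13 (2 points).
  x = 3: rhs = 9, matching y values: 3, 14 (2 points).
  x = 4: rhs = 3, matching y values: none (0 points).
  x = 5: rhs = 4, matching y values: 2, 15 (2 points).
  x = 6: rhs = 1, matching y values: 1, 16 (2 points).
  x = 7: rhs = 0, matching y values: 0 (1 points).
  x = 8: rhs = 7, matching y values: none (0 points).
  x = 9: rhs = 11, matching y values: none (0 points).
  x = 10: rhs = 1, matching y values: 1, 16 (2 points).
  x = 11: rhs = 0, matching y values: 0 (1 points).
  x = 12: rhs = 14, matching y values: none (0 points).
  x = 13: rhs = 15, matching y values: 7, 10 (2 points).
  x = 14: rhs = 9, matching y values: 3, 14 (2 points).
  x = 15: rhs = 2, matching y values: 6, 11 (2 points).
  x = 16: rhs = 0, matching y values: 0 (1 points).
Total affine count: 23.
Full point count |E(F_17)| = 23 + 1 = 24.
Hasse bound: |24 − (17+1)| = |6| = 6 ≤ 2√17 ≈ 8.2462 ✓.


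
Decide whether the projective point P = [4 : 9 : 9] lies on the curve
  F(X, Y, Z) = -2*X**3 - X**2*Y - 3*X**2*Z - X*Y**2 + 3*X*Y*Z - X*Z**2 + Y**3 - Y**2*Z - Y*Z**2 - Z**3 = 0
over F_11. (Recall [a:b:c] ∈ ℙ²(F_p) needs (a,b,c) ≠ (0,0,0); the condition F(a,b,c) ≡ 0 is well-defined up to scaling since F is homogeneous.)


F(4,9,9) ≡ 10 (mod 11); P is NOT on the curve.

Evaluate F(4, 9, 9) term-by-term (mod 11).
  -2*X**3 ↦ -2·64·1·1 = -128
  -X**2*Y ↦ -1·16·9·1 = -144
  -3*X**2*Z ↦ -3·16·1·9 = -432
  -X*Y**2 ↦ -1·4·81·1 = -324
  3*X*Y*Z ↦ 3·4·9·9 = 972
  -X*Z**2 ↦ -1·4·1·81 = -324
  Y**3 ↦ 1·1·729·1 = 729
  -Y**2*Z ↦ -1·1·81·9 = -729
  -Y*Z**2 ↦ -1·1·9·81 = -729
  -Z**3 ↦ -1·1·1·729 = -729
Sum: F(4, 9, 9) = (-128) + (-144) + (-432) + (-324) + (972) + (-324) + (729) + (-729) + (-729) + (-729) = -1838.
Reducing mod 11: -1838 ≡ 10 (mod 11).
Since F(a, b, c) ≡ 10 ≠ 0 (mod 11), P does NOT lie on the curve.


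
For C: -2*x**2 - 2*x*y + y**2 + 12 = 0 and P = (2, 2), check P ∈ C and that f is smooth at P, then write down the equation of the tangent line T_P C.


Tangent line at P: 24 - 12*x = 0.

Step 1: f(2, 2) = 0, so P lies on C.
Step 2: partial derivatives
  f_x(x, y) = -4*x - 2*y, f_y(x, y) = -2*x + 2*y.
  f_x(P) = -12, f_y(P) = 0 (gradient nonzero, so P is smooth).
Step 3: tangent line at P: -12·(x − 2) + 0·(y − 2) = 0.
Expanding: 24 - 12*x = 0.


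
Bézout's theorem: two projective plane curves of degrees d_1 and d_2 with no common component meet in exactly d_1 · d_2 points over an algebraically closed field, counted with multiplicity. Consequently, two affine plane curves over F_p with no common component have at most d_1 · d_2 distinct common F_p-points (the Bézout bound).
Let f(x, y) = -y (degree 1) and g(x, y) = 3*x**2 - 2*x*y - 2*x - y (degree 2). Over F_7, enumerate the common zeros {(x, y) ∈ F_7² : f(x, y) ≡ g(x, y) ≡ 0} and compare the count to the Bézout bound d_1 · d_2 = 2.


Common zeros: {(0, 0), (3, 0)}; count = 2; Bézout bound = 2.

deg(f) = 1, deg(g) = 2, so Bézout bound = 2.
Scan x ∈ F_7. For each x, list the y ∈ F_7 with f(x, y) ≡ 0 and those with g(x, y) ≡ 0 (mod 7); the common zeros in that column are the intersection.
  x = 0: f ≡ 0 at y ∈ {0}; g ≡ 0 at y ∈ {0}; common: {0}.
  x = 1: f ≡ 0 at y ∈ {0}; g ≡ 0 at y ∈ {5}; common: ∅.
  x = 2: f ≡ 0 at y ∈ {0}; g ≡ 0 at y ∈ {3}; common: ∅.
  x = 3: f ≡ 0 at y ∈ {0}; g ≡ 0 at y ∈ {0, 1, 2, 3, 4, 5, 6}; common: {0}.
  x = 4: f ≡ 0 at y ∈ {0}; g ≡ 0 at y ∈ {6}; common: ∅.
  x = 5: f ≡ 0 at y ∈ {0}; g ≡ 0 at y ∈ {4}; common: ∅.
  x = 6: f ≡ 0 at y ∈ {0}; g ≡ 0 at y ∈ {2}; common: ∅.
Collecting: common zeros = {(0, 0), (3, 0)}, so the count is 2.
Comparison with the Bézout bound: 2 ≤ 2 = deg(f)·deg(g), as expected for curves with no common component (the bound is attained).


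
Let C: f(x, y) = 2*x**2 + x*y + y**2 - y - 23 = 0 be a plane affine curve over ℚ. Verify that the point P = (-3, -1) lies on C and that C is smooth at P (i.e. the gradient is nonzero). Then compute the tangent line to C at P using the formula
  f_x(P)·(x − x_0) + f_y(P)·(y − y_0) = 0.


Tangent line at P: -13*x - 6*y - 45 = 0.

Step 1: f(-3, -1) = 0, so P lies on C.
Step 2: partial derivatives
  f_x(x, y) = 4*x + y, f_y(x, y) = x + 2*y - 1.
  f_x(P) = -13, f_y(P) = -6 (gradient nonzero, so P is smooth).
Step 3: tangent line at P: -13·(x − -3) + -6·(y − -1) = 0.
Expanding: -13*x - 6*y - 45 = 0.


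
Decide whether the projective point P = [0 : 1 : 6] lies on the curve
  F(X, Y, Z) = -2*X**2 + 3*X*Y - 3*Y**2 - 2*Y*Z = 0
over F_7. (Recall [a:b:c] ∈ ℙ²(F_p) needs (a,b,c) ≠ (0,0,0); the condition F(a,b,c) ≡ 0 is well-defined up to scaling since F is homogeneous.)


F(0,1,6) ≡ 6 (mod 7); P is NOT on the curve.

Evaluate F(0, 1, 6) term-by-term (mod 7).
  -2*X**2 ↦ -2·0·1·1 = 0
  3*X*Y ↦ 3·0·1·1 = 0
  -3*Y**2 ↦ -3·1·1·1 = -3
  -2*Y*Z ↦ -2·1·1·6 = -12
Sum: F(0, 1, 6) = (0) + (0) + (-3) + (-12) = -15.
Reducing mod 7: -15 ≡ 6 (mod 7).
Since F(a, b, c) ≡ 6 ≠ 0 (mod 7), P does NOT lie on the curve.


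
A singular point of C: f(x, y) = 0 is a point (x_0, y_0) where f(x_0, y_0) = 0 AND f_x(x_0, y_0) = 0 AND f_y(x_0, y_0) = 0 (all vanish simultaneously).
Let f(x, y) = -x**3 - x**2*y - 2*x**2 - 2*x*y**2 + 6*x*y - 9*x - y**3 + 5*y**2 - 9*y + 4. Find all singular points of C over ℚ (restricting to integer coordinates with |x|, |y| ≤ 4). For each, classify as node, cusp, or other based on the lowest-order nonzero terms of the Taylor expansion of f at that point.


Singular points: {(-1, 2)}; classification: node.

Compute partial derivatives:
  f_x = -3*x**2 - 2*x*y - 4*x - 2*y**2 + 6*y - 9.
  f_y = -x**2 - 4*x*y + 6*x - 3*y**2 + 10*y - 9.
Scan x_0 ∈ {−4, ..., 4}. For each x_0, f_y(x_0, y) is a polynomial in y; find its integer roots y ∈ {−4, ..., 4}, then test f_x and f at those candidates.
  x = -4: f_y(-4, y) = -3*y**2 + 26*y - 49; no integer root y with |y| ≤ 4.
  x = -3: f_y(-3, y) = -3*y**2 + 22*y - 36; no integer root y with |y| ≤ 4.
  x = -2: f_y(-2, y) = -3*y**2 + 18*y - 25; no integer root y with |y| ≤ 4.
  x = -1: f_y(-1, y) = -3*y**2 + 14*y - 16; vanishes at y ∈ {2}. (-1, 2): f_x = 0, f = 0 — SINGULAR.
  x = 0: f_y(0, y) = -3*y**2 + 10*y - 9; no integer root y with |y| ≤ 4.
  x = 1: f_y(1, y) = -3*y**2 + 6*y - 4; no integer root y with |y| ≤ 4.
  x = 2: f_y(2, y) = -3*y**2 + 2*y - 1; no integer root y with |y| ≤ 4.
  x = 3: f_y(3, y) = -3*y**2 - 2*y; vanishes at y ∈ {0}. (3, 0): f_x = -48 ≠ 0.
  x = 4: f_y(4, y) = -3*y**2 - 6*y - 1; no integer root y with |y| ≤ 4.
Only singular point on the grid: (-1, 2).
Classify: substitute x = -1 + u, y = 2 + v and expand: f = -u**3 - u**2*v - u**2 - 2*u*v**2 - v**3 + v**2.
No constant or linear terms (consistent with a singular point). Quadratic part: -u**2 + v**2. Cubic part: -u**3 - u**2*v - 2*u*v**2 - v**3.
The quadratic part v**2 - u**2 = (v − u)(v + u) splits into two distinct linear factors, so there are two distinct tangent lines y − 2 = ±(x − -1) — this is a node (ordinary double point).
Classification: node.


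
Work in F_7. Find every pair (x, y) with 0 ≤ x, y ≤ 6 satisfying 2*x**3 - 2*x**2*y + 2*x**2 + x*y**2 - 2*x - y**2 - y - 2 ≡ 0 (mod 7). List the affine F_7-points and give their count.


Affine F_7-points: {(0, 3), (1, 0), (2, 3), (2, 6), (5, 5), (5, 6), (6, 0), (6, 2)}; count = 8.

For each of the 49 pairs (x, y) ∈ F_7², evaluate f(x, y) mod 7. Record the zeros.
  x = 0: [0↦5, 1↦3, 2↦6, 3↦0, 4↦6, 5↦3, 6↦5]  zeros at y ∈ {3}
  x = 1: [0↦0, 1↦4, 2↦1, 3↦5, 4↦2, 5↦6, 6↦3]  zeros at y ∈ {0}
  x = 2: [0↦4, 1↦3, 2↦4, 3↦0, 4↦5, 5↦5, 6↦0]  zeros at y ∈ {3, 6}
  x = 3: [0↦1, 1↦5, 2↦6, 3↦4, 4↦6, 5↦5, 6↦1]  zeros at y ∈ ∅
  x = 4: [0↦3, 1↦1, 2↦5, 3↦1, 4↦3, 5↦4, 6↦4]  zeros at y ∈ ∅
  x = 5: [0↦1, 1↦3, 2↦6, 3↦3, 4↦1, 5↦0, 6↦0]  zeros at y ∈ {5, 6}
  x = 6: [0↦0, 1↦2, 2↦0, 3↦1, 4↦5, 5↦5, 6↦1]  zeros at y ∈ {0, 2}
Collecting zeros: affine points = {(0, 3), (1, 0), (2, 3), (2, 6), (5, 5), (5, 6), (6, 0), (6, 2)}.
Total count |C(F_7)_aff| = 8.


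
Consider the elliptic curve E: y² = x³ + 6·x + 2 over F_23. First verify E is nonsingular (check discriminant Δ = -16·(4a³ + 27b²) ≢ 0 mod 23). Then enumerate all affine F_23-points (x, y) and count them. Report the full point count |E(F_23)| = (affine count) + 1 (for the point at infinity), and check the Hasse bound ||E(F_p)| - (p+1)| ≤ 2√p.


Affine points = {(0, 5), (0, 18), (1, 3), (1, 20), (3, 1), (3, 22), (6, 1), (6, 22), (9, 7), (9, 16), (10, 2), (10, 21), (12, 10), (12, 13), (13, 0), (14, 1), (14, 22), (16, 10), (16, 13), (17, 7), (17, 16), (18, 10), (18, 13), (19, 11), (19, 12), (20, 7), (20, 16), (22, 8), (22, 15)}; affine count = 29; |E(F_23)| = 30.

Discriminant check: Δ ∝ 4a³ + 27b² = 4·6³ + 27·2² = 4·216 + 27·4 ≡ 6 (mod 23). Nonzero ⇒ E is nonsingular.
For each x ∈ F_23, compute rhs = x³ + 6·x + 2 mod 23, then count y ∈ F_23 with y² ≡ rhs.
  x = 0: rhs = 2, matching y values: 5, 18 (2 points).
  x = 1: rhs = 9, matching y values: 3, 20 (2 points).
  x = 2: rhs = 22, matching y values: none (0 points).
  x = 3: rhs = 1, matching y values: 1, 22 (2 points).
  x = 4: rhs = 21, matching y values: none (0 points).
  x = 5: rhs = 19, matching y values: none (0 points).
  x = 6: rhs = 1, matching y values: 1, 22 (2 points).
  x = 7: rhs = 19, matching y values: none (0 points).
  x = 8: rhs = 10, matching y values: none (0 points).
  x = 9: rhs = 3, matching y values: 7, 16 (2 points).
  x = 10: rhs = 4, matching y values: 2, 21 (2 points).
  x = 11: rhs = 19, matching y values: none (0 points).
  x = 12: rhs = 8, matching y values: 10, 13 (2 points).
  x = 13: rhs = 0, matching y values: 0 (1 points).
  x = 14: rhs = 1, matching y values: 1, 22 (2 points).
  x = 15: rhs = 17, matching y values: none (0 points).
  x = 16: rhs = 8, matching y values: 10, 13 (2 points).
  x = 17: rhs = 3, matching y values: 7, 16 (2 points).
  x = 18: rhs = 8, matching y values: 10, 13 (2 points).
  x = 19: rhs = 6, matching y values: 11, 12 (2 points).
  x = 20: rhs = 3, matching y values: 7, 16 (2 points).
  x = 21: rhs = 5, matching y values: none (0 points).
  x = 22: rhs = 18, matching y values: 8, 15 (2 points).
Total affine count: 29.
Full point count |E(F_23)| = 29 + 1 = 30.
Hasse bound: |30 − (23+1)| = |6| = 6 ≤ 2√23 ≈ 9.5917 ✓.


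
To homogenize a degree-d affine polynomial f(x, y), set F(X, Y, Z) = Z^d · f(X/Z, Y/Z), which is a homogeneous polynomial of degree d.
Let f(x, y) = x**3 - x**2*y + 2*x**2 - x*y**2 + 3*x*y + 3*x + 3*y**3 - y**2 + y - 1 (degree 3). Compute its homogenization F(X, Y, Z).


F(X, Y, Z) = X**3 - X**2*Y + 2*X**2*Z - X*Y**2 + 3*X*Y*Z + 3*X*Z**2 + 3*Y**3 - Y**2*Z + Y*Z**2 - Z**3

deg(f) = 3.
Substitute x = X/Z, y = Y/Z into f, then multiply by Z^3.
  monomial 1·x^3·y^0 ↦ 1·X^3·Y^0·Z^0.
  monomial -1·x^2·y^1 ↦ -1·X^2·Y^1·Z^0.
  monomial 2·x^2·y^0 ↦ 2·X^2·Y^0·Z^1.
  monomial -1·x^1·y^2 ↦ -1·X^1·Y^2·Z^0.
  monomial 3·x^1·y^1 ↦ 3·X^1·Y^1·Z^1.
  monomial 3·x^1·y^0 ↦ 3·X^1·Y^0·Z^2.
  monomial 3·x^0·y^3 ↦ 3·X^0·Y^3·Z^0.
  monomial -1·x^0·y^2 ↦ -1·X^0·Y^2·Z^1.
  monomial 1·x^0·y^1 ↦ 1·X^0·Y^1·Z^2.
  monomial -1·x^0·y^0 ↦ -1·X^0·Y^0·Z^3.
Collecting: F(X, Y, Z) = X**3 - X**2*Y + 2*X**2*Z - X*Y**2 + 3*X*Y*Z + 3*X*Z**2 + 3*Y**3 - Y**2*Z + Y*Z**2 - Z**3.


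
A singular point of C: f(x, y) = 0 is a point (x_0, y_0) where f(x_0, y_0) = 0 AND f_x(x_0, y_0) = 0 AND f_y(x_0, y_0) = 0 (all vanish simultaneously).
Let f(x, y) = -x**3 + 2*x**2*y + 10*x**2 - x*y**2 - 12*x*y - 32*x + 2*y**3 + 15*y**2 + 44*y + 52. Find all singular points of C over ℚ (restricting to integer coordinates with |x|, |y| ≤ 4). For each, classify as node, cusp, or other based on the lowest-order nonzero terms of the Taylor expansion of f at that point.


Singular points: {(2, -2)}; classification: cusp.

Compute partial derivatives:
  f_x = -3*x**2 + 4*x*y + 20*x - y**2 - 12*y - 32.
  f_y = 2*x**2 - 2*x*y - 12*x + 6*y**2 + 30*y + 44.
Scan x_0 ∈ {−4, ..., 4}. For each x_0, f_y(x_0, y) is a polynomial in y; find its integer roots y ∈ {−4, ..., 4}, then test f_x and f at those candidates.
  x = -4: f_y(-4, y) = 6*y**2 + 38*y + 124; no integer root y with |y| ≤ 4.
  x = -3: f_y(-3, y) = 6*y**2 + 36*y + 98; no integer root y with |y| ≤ 4.
  x = -2: f_y(-2, y) = 6*y**2 + 34*y + 76; no integer root y with |y| ≤ 4.
  x = -1: f_y(-1, y) = 6*y**2 + 32*y + 58; no integer root y with |y| ≤ 4.
  x = 0: f_y(0, y) = 6*y**2 + 30*y + 44; no integer root y with |y| ≤ 4.
  x = 1: f_y(1, y) = 6*y**2 + 28*y + 34; no integer root y with |y| ≤ 4.
  x = 2: f_y(2, y) = 6*y**2 + 26*y + 28; vanishes at y ∈ {-2}. (2, -2): f_x = 0, f = 0 — SINGULAR.
  x = 3: f_y(3, y) = 6*y**2 + 24*y + 26; no integer root y with |y| ≤ 4.
  x = 4: f_y(4, y) = 6*y**2 + 22*y + 28; no integer root y with |y| ≤ 4.
Only singular point on the grid: (2, -2).
Classify: substitute x = 2 + u, y = -2 + v and expand: f = -u**3 + 2*u**2*v - u*v**2 + 2*v**3 + v**2.
No constant or linear terms (consistent with a singular point). Quadratic part: v**2. Cubic part: -u**3 + 2*u**2*v - u*v**2 + 2*v**3.
The quadratic part v**2 is a perfect square, so there is a single (double) tangent line v = 0, i.e. y = -2. Restricting the cubic part to that line (v = 0) leaves -u**3 ≠ 0, so f is not divisible by v and the branch is v² ≈ u**3 to lowest order — this is a cusp.
Classification: cusp.


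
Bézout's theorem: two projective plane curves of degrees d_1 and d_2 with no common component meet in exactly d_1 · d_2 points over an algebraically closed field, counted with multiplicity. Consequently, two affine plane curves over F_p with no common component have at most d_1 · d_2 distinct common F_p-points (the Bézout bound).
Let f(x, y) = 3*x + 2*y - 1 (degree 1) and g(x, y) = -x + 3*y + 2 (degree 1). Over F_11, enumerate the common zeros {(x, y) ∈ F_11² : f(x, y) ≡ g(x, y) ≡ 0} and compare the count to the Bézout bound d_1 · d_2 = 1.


Common zeros: ∅; count = 0; Bézout bound = 1.

deg(f) = 1, deg(g) = 1, so Bézout bound = 1.
Scan x ∈ F_11. For each x, list the y ∈ F_11 with f(x, y) ≡ 0 and those with g(x, y) ≡ 0 (mod 11); the common zeros in that column are the intersection.
  x = 0: f ≡ 0 at y ∈ {6}; g ≡ 0 at y ∈ {3}; common: ∅.
  x = 1: f ≡ 0 at y ∈ {10}; g ≡ 0 at y ∈ {7}; common: ∅.
  x = 2: f ≡ 0 at y ∈ {3}; g ≡ 0 at y ∈ {0}; common: ∅.
  x = 3: f ≡ 0 at y ∈ {7}; g ≡ 0 at y ∈ {4}; common: ∅.
  x = 4: f ≡ 0 at y ∈ {0}; g ≡ 0 at y ∈ {8}; common: ∅.
  x = 5: f ≡ 0 at y ∈ {4}; g ≡ 0 at y ∈ {1}; common: ∅.
  x = 6: f ≡ 0 at y ∈ {8}; g ≡ 0 at y ∈ {5}; common: ∅.
  x = 7: f ≡ 0 at y ∈ {1}; g ≡ 0 at y ∈ {9}; common: ∅.
  x = 8: f ≡ 0 at y ∈ {5}; g ≡ 0 at y ∈ {2}; common: ∅.
  x = 9: f ≡ 0 at y ∈ {9}; g ≡ 0 at y ∈ {6}; common: ∅.
  x = 10: f ≡ 0 at y ∈ {2}; g ≡ 0 at y ∈ {10}; common: ∅.
Collecting: common zeros = ∅, so the count is 0.
Comparison with the Bézout bound: 0 ≤ 1 = deg(f)·deg(g), as expected for curves with no common component (the affine F_11-count falls short of the bound because intersections may lie at infinity, over extension fields, or carry multiplicity).


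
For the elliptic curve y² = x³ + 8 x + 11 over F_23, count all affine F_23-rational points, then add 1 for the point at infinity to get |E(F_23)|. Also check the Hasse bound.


Affine points = {(2, 9), (2, 14), (3, 4), (3, 19), (8, 9), (8, 14), (11, 2), (11, 21), (12, 8), (12, 15), (13, 9), (13, 14), (16, 7), (16, 16), (17, 0), (20, 11), (20, 12), (22, 5), (22, 18)}; affine count = 19; |E(F_23)| = 20.

Discriminant check: Δ ∝ 4a³ + 27b² = 4·8³ + 27·11² = 4·512 + 27·121 ≡ 2 (mod 23). Nonzero ⇒ E is nonsingular.
For each x ∈ F_23, compute rhs = x³ + 8·x + 11 mod 23, then count y ∈ F_23 with y² ≡ rhs.
  x = 0: rhs = 11, matching y values: none (0 points).
  x = 1: rhs = 20, matching y values: none (0 points).
  x = 2: rhs = 12, matching y values: 9, 14 (2 points).
  x = 3: rhs = 16, matching y values: 4, 19 (2 points).
  x = 4: rhs = 15, matching y values: none (0 points).
  x = 5: rhs = 15, matching y values: none (0 points).
  x = 6: rhs = 22, matching y values: none (0 points).
  x = 7: rhs = 19, matching y values: none (0 points).
  x = 8: rhs = 12, matching y values: 9, 14 (2 points).
  x = 9: rhs = 7, matching y values: none (0 points).
  x = 10: rhs = 10, matching y values: none (0 points).
  x = 11: rhs = 4, matching y values: 2, 21 (2 points).
  x = 12: rhs = 18, matching y values: 8, 15 (2 points).
  x = 13: rhs = 12, matching y values: 9, 14 (2 points).
  x = 14: rhs = 15, matching y values: none (0 points).
  x = 15: rhs = 10, matching y values: none (0 points).
  x = 16: rhs = 3, matching y values: 7, 16 (2 points).
  x = 17: rhs = 0, matching y values: 0 (1 points).
  x = 18: rhs = 7, matching y values: none (0 points).
  x = 19: rhs = 7, matching y values: none (0 points).
  x = 20: rhs = 6, matching y values: 11, 12 (2 points).
  x = 21: rhs = 10, matching y values: none (0 points).
  x = 22: rhs = 2, matching y values: 5, 18 (2 points).
Total affine count: 19.
Full point count |E(F_23)| = 19 + 1 = 20.
Hasse bound: |20 − (23+1)| = |-4| = 4 ≤ 2√23 ≈ 9.5917 ✓.
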